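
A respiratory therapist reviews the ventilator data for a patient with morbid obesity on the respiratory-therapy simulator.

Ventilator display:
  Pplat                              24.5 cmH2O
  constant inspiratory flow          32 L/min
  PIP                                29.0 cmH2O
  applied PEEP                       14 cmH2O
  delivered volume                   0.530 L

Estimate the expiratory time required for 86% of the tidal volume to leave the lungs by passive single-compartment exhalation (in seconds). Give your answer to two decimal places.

Flow: 32 L/min ÷ 60 = 0.5333 L/s.
R = (PIP − Pplat)/V̇ = (29.0 − 24.5) / 0.5333 = 4.5/0.5333 = 8.438 cmH2O·s/L.
C = Vt/(Pplat − PEEP) = 530.0 / (24.5 − 14) = 530.0/10.5 = 50.476 mL/cmH2O.
τ = R × C = 8.438 × 0.05048 L/cmH2O = 0.426 s.
t = −τ·ln(1 − 0.86) = −0.426·ln(0.14) = 0.8376 s.

0.84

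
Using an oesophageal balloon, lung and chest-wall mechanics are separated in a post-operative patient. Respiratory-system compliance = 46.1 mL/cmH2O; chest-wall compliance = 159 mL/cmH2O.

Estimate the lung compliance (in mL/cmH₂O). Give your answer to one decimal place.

1/CL = 1/Crs − 1/Ccw.
1/CL = 1/46.1 − 1/159 = 0.0154.
CL = 64.935 mL/cmH2O.

64.9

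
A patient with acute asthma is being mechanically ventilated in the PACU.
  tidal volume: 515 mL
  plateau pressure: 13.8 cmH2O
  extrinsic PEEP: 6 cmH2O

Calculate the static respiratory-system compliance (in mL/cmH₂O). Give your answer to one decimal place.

66.0

Cstat = Vt / (Pplat − PEEP) = 515 / (13.8 − 6) = 515 / 7.8 = 66.026 mL/cmH2O.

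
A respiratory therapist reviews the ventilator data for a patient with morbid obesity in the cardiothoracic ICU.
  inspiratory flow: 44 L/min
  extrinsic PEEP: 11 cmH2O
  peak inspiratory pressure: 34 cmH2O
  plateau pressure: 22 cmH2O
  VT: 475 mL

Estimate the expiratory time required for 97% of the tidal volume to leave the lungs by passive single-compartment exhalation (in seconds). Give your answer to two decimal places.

2.48

Flow: 44 L/min ÷ 60 = 0.7333 L/s.
R = (PIP − Pplat)/V̇ = (34 − 22) / 0.7333 = 12.0/0.7333 = 16.364 cmH2O·s/L.
C = Vt/(Pplat − PEEP) = 475.0 / (22 − 11) = 475.0/11.0 = 43.182 mL/cmH2O.
τ = R × C = 16.364 × 0.04318 L/cmH2O = 0.7066 s.
t = −τ·ln(1 − 0.97) = −0.7066·ln(0.03) = 2.478 s.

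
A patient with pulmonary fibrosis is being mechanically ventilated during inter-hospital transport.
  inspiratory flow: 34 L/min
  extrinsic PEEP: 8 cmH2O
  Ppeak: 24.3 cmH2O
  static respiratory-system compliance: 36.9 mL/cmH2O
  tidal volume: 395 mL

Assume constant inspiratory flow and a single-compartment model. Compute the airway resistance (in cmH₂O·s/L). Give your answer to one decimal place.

Flow: 34 L/min ÷ 60 = 0.5667 L/s.
Equation of motion (constant flow): PIP = Vt/C + R·V̇ + PEEP.
R·V̇ = PIP − Vt/C − PEEP = 24.3 − 395/36.9 − 8 = 24.3 − 10.705 − 8 = 5.595 cmH2O.
R = 5.595 / 0.5667 = 9.873 cmH2O·s/L.

9.9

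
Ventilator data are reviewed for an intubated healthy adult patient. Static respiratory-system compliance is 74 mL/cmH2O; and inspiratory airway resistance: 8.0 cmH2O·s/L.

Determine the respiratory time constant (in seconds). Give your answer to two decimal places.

τ = R × C = 8.0 × 74 mL/cmH2O = 8.0 × 0.074 L/cmH2O = 0.592 s.

0.59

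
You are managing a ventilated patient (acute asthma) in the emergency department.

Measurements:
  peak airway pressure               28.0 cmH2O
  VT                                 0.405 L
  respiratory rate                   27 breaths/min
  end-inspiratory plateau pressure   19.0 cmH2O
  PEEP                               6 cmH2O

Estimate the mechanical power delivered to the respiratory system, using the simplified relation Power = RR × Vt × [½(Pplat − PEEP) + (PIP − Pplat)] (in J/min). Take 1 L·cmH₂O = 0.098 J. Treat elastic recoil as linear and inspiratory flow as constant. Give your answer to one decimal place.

Per-breath work = Vt × [½(Pplat−PEEP) + (PIP−Pplat)] = 0.405 × [0.5×13.0 + 9.0] = 0.405 × 15.5 = 6.278 L·cmH2O.
Power = 27 × 6.278 = 169.51 L·cmH2O/min.
× 0.098 J/(L·cmH2O) → 16.612 J/min.

16.6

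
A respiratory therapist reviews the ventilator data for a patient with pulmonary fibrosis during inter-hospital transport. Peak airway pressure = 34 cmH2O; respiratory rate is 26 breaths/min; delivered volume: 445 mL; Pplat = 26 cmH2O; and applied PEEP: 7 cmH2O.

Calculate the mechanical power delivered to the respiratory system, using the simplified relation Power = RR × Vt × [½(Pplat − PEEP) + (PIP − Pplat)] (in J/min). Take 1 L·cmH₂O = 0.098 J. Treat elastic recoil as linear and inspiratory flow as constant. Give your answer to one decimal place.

Per-breath work = Vt × [½(Pplat−PEEP) + (PIP−Pplat)] = 0.445 × [0.5×19.0 + 8.0] = 0.445 × 17.5 = 7.788 L·cmH2O.
Power = 26 × 7.788 = 202.49 L·cmH2O/min.
× 0.098 J/(L·cmH2O) → 19.844 J/min.

19.8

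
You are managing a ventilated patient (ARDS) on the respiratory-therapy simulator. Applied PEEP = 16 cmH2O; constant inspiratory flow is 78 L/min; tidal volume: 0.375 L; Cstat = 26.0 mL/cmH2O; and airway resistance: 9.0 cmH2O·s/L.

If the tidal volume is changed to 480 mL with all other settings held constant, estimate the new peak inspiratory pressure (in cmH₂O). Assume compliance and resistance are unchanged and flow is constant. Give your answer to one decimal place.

Flow: 78 L/min ÷ 60 = 1.3 L/s.
PIP = Vt/C + R·V̇ + PEEP (constant-flow equation of motion).
Only the elastic term changes: ΔPIP = ΔVt / C = (480 − 375) / 26.0 = 4.038 cmH2O.
Original PIP = 375/26.0 + 9.0×1.3 + 16 = 42.123 cmH2O; new PIP = 42.123 + (4.038) = 46.161 cmH2O.

46.2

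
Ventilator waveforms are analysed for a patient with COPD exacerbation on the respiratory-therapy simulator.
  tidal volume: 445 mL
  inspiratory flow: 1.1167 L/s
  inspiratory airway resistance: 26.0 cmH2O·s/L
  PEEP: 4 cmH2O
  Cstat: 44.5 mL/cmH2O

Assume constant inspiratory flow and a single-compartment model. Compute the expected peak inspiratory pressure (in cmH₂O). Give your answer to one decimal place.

Equation of motion (constant flow): PIP = Vt/C + R·V̇ + PEEP.
PIP = 445/44.5 + 26.0×1.1167 + 4 = 10.0 + 29.034 + 4 = 43.034 cmH2O.

43.0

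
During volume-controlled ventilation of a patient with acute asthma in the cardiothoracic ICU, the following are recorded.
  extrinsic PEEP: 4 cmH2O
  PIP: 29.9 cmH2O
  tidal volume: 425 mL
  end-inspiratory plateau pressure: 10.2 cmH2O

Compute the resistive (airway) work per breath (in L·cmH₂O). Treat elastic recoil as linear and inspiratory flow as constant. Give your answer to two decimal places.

With constant inspiratory flow the resistive pressure is constant at PIP − Pplat = 29.9 − 10.2 = 19.7 cmH2O, so resistive work = 19.7 × 0.425 = 8.373 L·cmH2O.

8.37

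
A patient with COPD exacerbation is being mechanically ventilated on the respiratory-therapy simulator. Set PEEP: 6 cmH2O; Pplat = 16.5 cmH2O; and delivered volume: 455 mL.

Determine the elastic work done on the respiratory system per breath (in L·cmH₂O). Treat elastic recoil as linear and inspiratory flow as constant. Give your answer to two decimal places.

Elastic work ≈ ½ × (Pplat − PEEP) × Vt = 0.5 × (16.5 − 6) × 0.455 L = 0.5 × 10.5 × 0.455 = 2.389 L·cmH2O.

2.39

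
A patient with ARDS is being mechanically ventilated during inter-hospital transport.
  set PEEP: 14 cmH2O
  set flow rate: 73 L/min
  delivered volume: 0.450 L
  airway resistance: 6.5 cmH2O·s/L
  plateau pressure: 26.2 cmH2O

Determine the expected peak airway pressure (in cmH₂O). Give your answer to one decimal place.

34.1

Flow: 73 L/min ÷ 60 = 1.2167 L/s.
PIP = Pplat + Raw × flow = 26.2 + 6.5 × 1.2167 = 26.2 + 7.909 = 34.109 cmH2O.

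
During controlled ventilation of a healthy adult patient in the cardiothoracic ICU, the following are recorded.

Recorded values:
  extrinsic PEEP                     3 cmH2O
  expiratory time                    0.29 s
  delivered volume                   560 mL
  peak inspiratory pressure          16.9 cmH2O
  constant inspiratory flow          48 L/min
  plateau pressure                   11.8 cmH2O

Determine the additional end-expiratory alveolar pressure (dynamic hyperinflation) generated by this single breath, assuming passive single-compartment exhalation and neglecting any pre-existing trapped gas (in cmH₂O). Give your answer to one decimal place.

4.3

Flow: 48 L/min ÷ 60 = 0.8 L/s.
R = (PIP − Pplat)/V̇ = (16.9 − 11.8) / 0.8 = 5.1/0.8 = 6.375 cmH2O·s/L.
C = Vt/(Pplat − PEEP) = 560.0 / (11.8 − 3) = 560.0/8.8 = 63.636 mL/cmH2O.
τ = R × C = 6.375 × 0.06364 L/cmH2O = 0.4057 s.
Fraction remaining = e^(−Te/τ) = e^(−0.29/0.4057) = 0.4893; trapped volume = 560.0 × 0.4893 = 274.01 mL.
Additional alveolar pressure from trapping ≈ V_trapped / C = 274.01 / 63.636 = 4.306 cmH2O.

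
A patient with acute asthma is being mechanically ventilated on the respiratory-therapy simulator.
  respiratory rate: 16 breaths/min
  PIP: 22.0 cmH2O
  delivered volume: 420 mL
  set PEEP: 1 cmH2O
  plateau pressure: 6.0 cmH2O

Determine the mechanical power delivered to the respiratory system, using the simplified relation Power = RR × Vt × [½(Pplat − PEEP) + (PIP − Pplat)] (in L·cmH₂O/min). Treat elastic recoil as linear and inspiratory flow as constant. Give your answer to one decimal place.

124.3

Per-breath work = Vt × [½(Pplat−PEEP) + (PIP−Pplat)] = 0.420 × [0.5×5.0 + 16.0] = 0.420 × 18.5 = 7.77 L·cmH2O.
Power = 16 × 7.77 = 124.32 L·cmH2O/min.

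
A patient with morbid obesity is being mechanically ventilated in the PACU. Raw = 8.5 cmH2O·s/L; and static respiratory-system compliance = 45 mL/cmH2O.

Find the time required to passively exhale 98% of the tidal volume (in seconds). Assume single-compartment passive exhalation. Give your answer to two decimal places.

1.50

τ = R × C = 8.5 × 45 mL/cmH2O = 8.5 × 0.045 L/cmH2O = 0.3825 s.
Exhaled fraction f = 1 − e^(−t/τ) → t = −τ·ln(1 − f) = −0.3825·ln(0.02) = 1.496 s.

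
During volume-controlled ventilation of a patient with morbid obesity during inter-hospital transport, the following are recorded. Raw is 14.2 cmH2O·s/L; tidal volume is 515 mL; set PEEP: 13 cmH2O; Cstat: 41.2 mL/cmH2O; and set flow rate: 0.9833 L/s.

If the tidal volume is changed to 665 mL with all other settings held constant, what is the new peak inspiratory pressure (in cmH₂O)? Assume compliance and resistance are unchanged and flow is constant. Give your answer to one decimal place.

PIP = Vt/C + R·V̇ + PEEP (constant-flow equation of motion).
Only the elastic term changes: ΔPIP = ΔVt / C = (665 − 515) / 41.2 = 3.641 cmH2O.
Original PIP = 515/41.2 + 14.2×0.9833 + 13 = 39.463 cmH2O; new PIP = 39.463 + (3.641) = 43.104 cmH2O.

43.1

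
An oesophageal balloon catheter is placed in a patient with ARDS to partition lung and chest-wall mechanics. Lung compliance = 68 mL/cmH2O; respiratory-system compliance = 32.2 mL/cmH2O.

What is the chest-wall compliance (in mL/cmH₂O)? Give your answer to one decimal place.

61.2

1/Ccw = 1/Crs − 1/CL.
1/Ccw = 1/32.2 − 1/68 = 0.01635.
Ccw = 61.162 mL/cmH2O.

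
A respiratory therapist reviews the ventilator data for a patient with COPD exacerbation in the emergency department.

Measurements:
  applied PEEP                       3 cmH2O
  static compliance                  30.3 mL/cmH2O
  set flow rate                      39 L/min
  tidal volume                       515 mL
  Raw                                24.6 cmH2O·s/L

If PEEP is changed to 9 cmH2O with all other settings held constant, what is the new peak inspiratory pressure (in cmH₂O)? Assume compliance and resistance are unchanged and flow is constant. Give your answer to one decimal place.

Flow: 39 L/min ÷ 60 = 0.65 L/s.
PIP = Vt/C + R·V̇ + PEEP (constant-flow equation of motion).
Only the baseline term changes: ΔPIP = ΔPEEP = 9 − 3 = 6.0 cmH2O.
Original PIP = 515/30.3 + 24.6×0.65 + 3 = 35.987 cmH2O; new PIP = 35.987 + (6.0) = 41.987 cmH2O.

42.0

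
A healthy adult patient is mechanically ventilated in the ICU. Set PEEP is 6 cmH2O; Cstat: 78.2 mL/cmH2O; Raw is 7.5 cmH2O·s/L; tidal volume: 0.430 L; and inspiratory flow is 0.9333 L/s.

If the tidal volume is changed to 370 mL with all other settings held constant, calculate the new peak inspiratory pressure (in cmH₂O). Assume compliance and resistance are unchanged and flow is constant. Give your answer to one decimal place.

PIP = Vt/C + R·V̇ + PEEP (constant-flow equation of motion).
Only the elastic term changes: ΔPIP = ΔVt / C = (370 − 430) / 78.2 = -0.7673 cmH2O.
Original PIP = 430/78.2 + 7.5×0.9333 + 6 = 18.498 cmH2O; new PIP = 18.498 + (-0.7673) = 17.731 cmH2O.

17.7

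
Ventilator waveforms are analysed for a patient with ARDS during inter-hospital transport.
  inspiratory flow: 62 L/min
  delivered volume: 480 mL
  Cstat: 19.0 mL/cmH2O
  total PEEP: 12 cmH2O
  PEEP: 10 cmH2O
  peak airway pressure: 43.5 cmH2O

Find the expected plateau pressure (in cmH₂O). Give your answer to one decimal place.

37.3

End-expiratory occlusion gives total PEEP = 12 cmH2O (intrinsic PEEP = 12 − 10 = 2). Use total PEEP for the elastic gradient.
Pplat = PEEPtotal + Vt / Cstat = 12 + 480 / 19.0 = 12 + 25.263 = 37.263 cmH2O.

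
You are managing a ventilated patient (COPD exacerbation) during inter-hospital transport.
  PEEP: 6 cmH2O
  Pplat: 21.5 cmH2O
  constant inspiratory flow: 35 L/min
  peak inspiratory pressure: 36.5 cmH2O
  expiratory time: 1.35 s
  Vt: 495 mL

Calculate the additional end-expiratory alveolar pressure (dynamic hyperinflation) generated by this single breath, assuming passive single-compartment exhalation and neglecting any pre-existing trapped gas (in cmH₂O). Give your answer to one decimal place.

3.0

Flow: 35 L/min ÷ 60 = 0.5833 L/s.
R = (PIP − Pplat)/V̇ = (36.5 − 21.5) / 0.5833 = 15.0/0.5833 = 25.716 cmH2O·s/L.
C = Vt/(Pplat − PEEP) = 495.0 / (21.5 − 6) = 495.0/15.5 = 31.935 mL/cmH2O.
τ = R × C = 25.716 × 0.03194 L/cmH2O = 0.8214 s.
Fraction remaining = e^(−Te/τ) = e^(−1.35/0.8214) = 0.1933; trapped volume = 495.0 × 0.1933 = 95.684 mL.
Additional alveolar pressure from trapping ≈ V_trapped / C = 95.684 / 31.935 = 2.996 cmH2O.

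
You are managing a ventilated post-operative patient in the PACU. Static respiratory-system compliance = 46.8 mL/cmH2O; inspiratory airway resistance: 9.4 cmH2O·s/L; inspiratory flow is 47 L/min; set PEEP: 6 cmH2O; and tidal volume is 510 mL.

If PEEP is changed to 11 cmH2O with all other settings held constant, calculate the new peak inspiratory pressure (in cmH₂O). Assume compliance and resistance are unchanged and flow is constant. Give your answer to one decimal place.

Flow: 47 L/min ÷ 60 = 0.7833 L/s.
PIP = Vt/C + R·V̇ + PEEP (constant-flow equation of motion).
Only the baseline term changes: ΔPIP = ΔPEEP = 11 − 6 = 5.0 cmH2O.
Original PIP = 510/46.8 + 9.4×0.7833 + 6 = 24.26 cmH2O; new PIP = 24.26 + (5.0) = 29.26 cmH2O.

29.3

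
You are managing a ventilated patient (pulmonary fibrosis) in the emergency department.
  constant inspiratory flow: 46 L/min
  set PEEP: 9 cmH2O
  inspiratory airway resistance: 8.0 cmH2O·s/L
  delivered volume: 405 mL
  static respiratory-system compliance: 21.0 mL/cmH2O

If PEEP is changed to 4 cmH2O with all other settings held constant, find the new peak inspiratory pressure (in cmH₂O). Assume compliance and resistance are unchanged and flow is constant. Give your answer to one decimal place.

Flow: 46 L/min ÷ 60 = 0.7667 L/s.
PIP = Vt/C + R·V̇ + PEEP (constant-flow equation of motion).
Only the baseline term changes: ΔPIP = ΔPEEP = 4 − 9 = -5.0 cmH2O.
Original PIP = 405/21.0 + 8.0×0.7667 + 9 = 34.419 cmH2O; new PIP = 34.419 + (-5.0) = 29.419 cmH2O.

29.4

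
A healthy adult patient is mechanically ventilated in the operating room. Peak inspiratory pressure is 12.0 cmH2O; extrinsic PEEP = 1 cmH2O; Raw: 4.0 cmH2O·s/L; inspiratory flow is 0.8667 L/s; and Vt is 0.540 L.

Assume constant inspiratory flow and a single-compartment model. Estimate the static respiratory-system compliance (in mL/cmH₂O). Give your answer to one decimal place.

Equation of motion (constant flow): PIP = Vt/C + R·V̇ + PEEP.
Vt/C = PIP − R·V̇ − PEEP = 12.0 − 4.0×0.8667 − 1 = 12.0 − 3.467 − 1 = 7.533 cmH2O.
C = Vt / 7.533 = 540 / 7.533 = 71.685 mL/cmH2O.

71.7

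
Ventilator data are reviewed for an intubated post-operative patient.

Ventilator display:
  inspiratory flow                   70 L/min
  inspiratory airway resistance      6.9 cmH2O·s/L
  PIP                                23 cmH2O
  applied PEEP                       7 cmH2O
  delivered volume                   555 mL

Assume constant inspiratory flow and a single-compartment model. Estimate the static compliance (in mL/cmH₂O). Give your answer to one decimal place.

69.8

Flow: 70 L/min ÷ 60 = 1.1667 L/s.
Equation of motion (constant flow): PIP = Vt/C + R·V̇ + PEEP.
Vt/C = PIP − R·V̇ − PEEP = 23 − 6.9×1.1667 − 7 = 23 − 8.05 − 7 = 7.95 cmH2O.
C = Vt / 7.95 = 555 / 7.95 = 69.811 mL/cmH2O.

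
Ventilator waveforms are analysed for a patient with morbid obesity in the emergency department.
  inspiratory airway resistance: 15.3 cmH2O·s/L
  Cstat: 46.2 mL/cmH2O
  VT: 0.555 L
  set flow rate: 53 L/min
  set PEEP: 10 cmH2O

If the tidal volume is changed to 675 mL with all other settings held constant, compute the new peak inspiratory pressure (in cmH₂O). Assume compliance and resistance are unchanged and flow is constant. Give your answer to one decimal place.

38.1

Flow: 53 L/min ÷ 60 = 0.8833 L/s.
PIP = Vt/C + R·V̇ + PEEP (constant-flow equation of motion).
Only the elastic term changes: ΔPIP = ΔVt / C = (675 − 555) / 46.2 = 2.597 cmH2O.
Original PIP = 555/46.2 + 15.3×0.8833 + 10 = 35.527 cmH2O; new PIP = 35.527 + (2.597) = 38.124 cmH2O.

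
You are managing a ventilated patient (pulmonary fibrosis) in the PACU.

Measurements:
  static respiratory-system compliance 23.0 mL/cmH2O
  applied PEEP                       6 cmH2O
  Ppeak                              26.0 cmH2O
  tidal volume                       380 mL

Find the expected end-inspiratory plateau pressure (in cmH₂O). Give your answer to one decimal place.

Pplat = PEEP + Vt / Cstat = 6 + 380 / 23.0 = 6 + 16.522 = 22.522 cmH2O.

22.5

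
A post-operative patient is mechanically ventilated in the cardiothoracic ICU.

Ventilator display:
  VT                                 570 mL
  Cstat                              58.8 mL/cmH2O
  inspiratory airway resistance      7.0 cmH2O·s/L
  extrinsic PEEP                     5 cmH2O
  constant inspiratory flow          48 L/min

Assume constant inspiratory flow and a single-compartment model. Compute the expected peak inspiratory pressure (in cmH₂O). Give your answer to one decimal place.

Flow: 48 L/min ÷ 60 = 0.8 L/s.
Equation of motion (constant flow): PIP = Vt/C + R·V̇ + PEEP.
PIP = 570/58.8 + 7.0×0.8 + 5 = 9.694 + 5.6 + 5 = 20.294 cmH2O.

20.3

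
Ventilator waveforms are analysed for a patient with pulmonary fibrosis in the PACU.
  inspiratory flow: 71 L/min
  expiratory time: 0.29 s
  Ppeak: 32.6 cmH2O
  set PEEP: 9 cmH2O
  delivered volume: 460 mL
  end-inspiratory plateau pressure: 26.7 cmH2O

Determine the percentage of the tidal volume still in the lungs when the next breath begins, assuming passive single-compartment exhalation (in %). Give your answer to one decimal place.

Flow: 71 L/min ÷ 60 = 1.1833 L/s.
R = (PIP − Pplat)/V̇ = (32.6 − 26.7) / 1.1833 = 5.9/1.1833 = 4.986 cmH2O·s/L.
C = Vt/(Pplat − PEEP) = 460.0 / (26.7 − 9) = 460.0/17.7 = 25.989 mL/cmH2O.
τ = R × C = 4.986 × 0.02599 L/cmH2O = 0.1296 s.
Fraction remaining at end-expiration = e^(−Te/τ) = e^(−0.29/0.1296) = 0.1067 → 10.67%.

10.7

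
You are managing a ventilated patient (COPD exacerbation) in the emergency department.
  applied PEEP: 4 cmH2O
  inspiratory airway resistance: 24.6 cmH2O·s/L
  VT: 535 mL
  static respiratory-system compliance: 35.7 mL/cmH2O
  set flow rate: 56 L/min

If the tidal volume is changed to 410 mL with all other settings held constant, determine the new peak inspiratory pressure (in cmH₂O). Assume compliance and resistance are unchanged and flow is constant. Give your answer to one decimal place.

38.4

Flow: 56 L/min ÷ 60 = 0.9333 L/s.
PIP = Vt/C + R·V̇ + PEEP (constant-flow equation of motion).
Only the elastic term changes: ΔPIP = ΔVt / C = (410 − 535) / 35.7 = -3.501 cmH2O.
Original PIP = 535/35.7 + 24.6×0.9333 + 4 = 41.945 cmH2O; new PIP = 41.945 + (-3.501) = 38.444 cmH2O.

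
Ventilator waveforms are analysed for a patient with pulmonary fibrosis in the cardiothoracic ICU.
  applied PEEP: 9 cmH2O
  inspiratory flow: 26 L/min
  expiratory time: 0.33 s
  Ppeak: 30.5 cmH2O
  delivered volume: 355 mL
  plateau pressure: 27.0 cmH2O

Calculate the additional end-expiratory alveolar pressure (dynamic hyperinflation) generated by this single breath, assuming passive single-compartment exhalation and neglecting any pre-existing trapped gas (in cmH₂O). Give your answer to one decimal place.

Flow: 26 L/min ÷ 60 = 0.4333 L/s.
R = (PIP − Pplat)/V̇ = (30.5 − 27.0) / 0.4333 = 3.5/0.4333 = 8.078 cmH2O·s/L.
C = Vt/(Pplat − PEEP) = 355.0 / (27.0 − 9) = 355.0/18.0 = 19.722 mL/cmH2O.
τ = R × C = 8.078 × 0.01972 L/cmH2O = 0.1593 s.
Fraction remaining = e^(−Te/τ) = e^(−0.33/0.1593) = 0.126; trapped volume = 355.0 × 0.126 = 44.73 mL.
Additional alveolar pressure from trapping ≈ V_trapped / C = 44.73 / 19.722 = 2.268 cmH2O.

2.3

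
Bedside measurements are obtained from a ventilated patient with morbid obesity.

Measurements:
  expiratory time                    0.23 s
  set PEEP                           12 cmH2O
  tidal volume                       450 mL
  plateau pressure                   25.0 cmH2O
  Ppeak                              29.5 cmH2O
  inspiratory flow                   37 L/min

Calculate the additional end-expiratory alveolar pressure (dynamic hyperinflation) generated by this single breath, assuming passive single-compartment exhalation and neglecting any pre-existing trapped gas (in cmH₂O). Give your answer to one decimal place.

5.2

Flow: 37 L/min ÷ 60 = 0.6167 L/s.
R = (PIP − Pplat)/V̇ = (29.5 − 25.0) / 0.6167 = 4.5/0.6167 = 7.297 cmH2O·s/L.
C = Vt/(Pplat − PEEP) = 450.0 / (25.0 − 12) = 450.0/13.0 = 34.615 mL/cmH2O.
τ = R × C = 7.297 × 0.03462 L/cmH2O = 0.2526 s.
Fraction remaining = e^(−Te/τ) = e^(−0.23/0.2526) = 0.4023; trapped volume = 450.0 × 0.4023 = 181.04 mL.
Additional alveolar pressure from trapping ≈ V_trapped / C = 181.04 / 34.615 = 5.23 cmH2O.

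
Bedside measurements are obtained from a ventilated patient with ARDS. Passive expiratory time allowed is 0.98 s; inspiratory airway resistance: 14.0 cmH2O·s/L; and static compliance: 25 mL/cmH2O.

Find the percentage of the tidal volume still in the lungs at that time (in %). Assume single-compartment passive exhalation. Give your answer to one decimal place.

6.1

τ = R × C = 14.0 × 25 mL/cmH2O = 14.0 × 0.025 L/cmH2O = 0.35 s.
Passive exhalation: V(t)/V₀ = e^(−t/τ) = e^(−0.98/0.35) = 0.06081.
Fraction remaining = 0.06081 → 6.081%.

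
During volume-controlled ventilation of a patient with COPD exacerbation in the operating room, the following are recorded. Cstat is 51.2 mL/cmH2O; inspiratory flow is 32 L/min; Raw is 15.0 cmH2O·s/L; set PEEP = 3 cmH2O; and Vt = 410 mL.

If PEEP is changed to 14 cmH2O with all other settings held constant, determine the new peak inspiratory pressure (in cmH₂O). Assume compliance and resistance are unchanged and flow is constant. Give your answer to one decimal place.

Flow: 32 L/min ÷ 60 = 0.5333 L/s.
PIP = Vt/C + R·V̇ + PEEP (constant-flow equation of motion).
Only the baseline term changes: ΔPIP = ΔPEEP = 14 − 3 = 11.0 cmH2O.
Original PIP = 410/51.2 + 15.0×0.5333 + 3 = 19.007 cmH2O; new PIP = 19.007 + (11.0) = 30.007 cmH2O.

30.0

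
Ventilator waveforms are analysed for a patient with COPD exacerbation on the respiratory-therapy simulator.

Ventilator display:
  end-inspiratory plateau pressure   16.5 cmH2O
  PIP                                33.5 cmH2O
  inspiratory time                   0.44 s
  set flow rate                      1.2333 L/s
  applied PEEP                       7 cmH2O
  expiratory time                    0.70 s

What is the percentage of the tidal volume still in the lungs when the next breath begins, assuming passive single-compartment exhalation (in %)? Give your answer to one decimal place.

41.1

Vt = flow × Ti = 1.2333 L/s × 0.44 s × 1000 mL/L = 542.65 mL.
R = (PIP − Pplat)/V̇ = (33.5 − 16.5) / 1.2333 = 17.0/1.2333 = 13.784 cmH2O·s/L.
C = Vt/(Pplat − PEEP) = 542.65 / (16.5 − 7) = 542.65/9.5 = 57.121 mL/cmH2O.
τ = R × C = 13.784 × 0.05712 L/cmH2O = 0.7873 s.
Fraction remaining at end-expiration = e^(−Te/τ) = e^(−0.70/0.7873) = 0.411 → 41.1%.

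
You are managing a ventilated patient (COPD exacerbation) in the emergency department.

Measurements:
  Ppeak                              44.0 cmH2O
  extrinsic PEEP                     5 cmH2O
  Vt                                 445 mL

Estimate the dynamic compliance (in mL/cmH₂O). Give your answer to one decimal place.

Dynamic compliance = Vt / (PIP − PEEP) = 445 / (44.0 − 5) = 445 / 39.0 = 11.41 mL/cmH2O.

11.4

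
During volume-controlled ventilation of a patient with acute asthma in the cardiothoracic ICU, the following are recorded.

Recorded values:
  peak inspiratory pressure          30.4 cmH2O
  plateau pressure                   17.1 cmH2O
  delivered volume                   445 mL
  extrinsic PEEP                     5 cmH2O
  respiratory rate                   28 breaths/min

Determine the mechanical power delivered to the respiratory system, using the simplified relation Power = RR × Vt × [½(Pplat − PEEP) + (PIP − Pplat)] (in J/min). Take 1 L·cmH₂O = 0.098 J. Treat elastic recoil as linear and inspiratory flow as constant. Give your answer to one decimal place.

Per-breath work = Vt × [½(Pplat−PEEP) + (PIP−Pplat)] = 0.445 × [0.5×12.1 + 13.3] = 0.445 × 19.35 = 8.611 L·cmH2O.
Power = 28 × 8.611 = 241.11 L·cmH2O/min.
× 0.098 J/(L·cmH2O) → 23.629 J/min.

23.6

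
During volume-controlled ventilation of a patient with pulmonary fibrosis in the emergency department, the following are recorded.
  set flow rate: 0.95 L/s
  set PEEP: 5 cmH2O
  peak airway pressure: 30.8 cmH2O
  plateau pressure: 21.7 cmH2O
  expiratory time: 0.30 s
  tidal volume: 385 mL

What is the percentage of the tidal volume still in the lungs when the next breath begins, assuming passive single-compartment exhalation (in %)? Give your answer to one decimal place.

25.7

R = (PIP − Pplat)/V̇ = (30.8 − 21.7) / 0.95 = 9.1/0.95 = 9.579 cmH2O·s/L.
C = Vt/(Pplat − PEEP) = 385.0 / (21.7 − 5) = 385.0/16.7 = 23.054 mL/cmH2O.
τ = R × C = 9.579 × 0.02305 L/cmH2O = 0.2208 s.
Fraction remaining at end-expiration = e^(−Te/τ) = e^(−0.30/0.2208) = 0.257 → 25.7%.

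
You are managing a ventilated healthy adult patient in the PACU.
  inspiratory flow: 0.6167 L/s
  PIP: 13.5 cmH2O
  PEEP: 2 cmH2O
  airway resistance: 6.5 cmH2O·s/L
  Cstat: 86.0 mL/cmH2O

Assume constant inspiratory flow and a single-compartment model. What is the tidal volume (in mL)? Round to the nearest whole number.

644

Equation of motion (constant flow): PIP = Vt/C + R·V̇ + PEEP.
Vt/C = PIP − R·V̇ − PEEP = 13.5 − 4.009 − 2 = 7.491 cmH2O.
Vt = C × 7.491 = 86.0 × 7.491 = 644.23 mL.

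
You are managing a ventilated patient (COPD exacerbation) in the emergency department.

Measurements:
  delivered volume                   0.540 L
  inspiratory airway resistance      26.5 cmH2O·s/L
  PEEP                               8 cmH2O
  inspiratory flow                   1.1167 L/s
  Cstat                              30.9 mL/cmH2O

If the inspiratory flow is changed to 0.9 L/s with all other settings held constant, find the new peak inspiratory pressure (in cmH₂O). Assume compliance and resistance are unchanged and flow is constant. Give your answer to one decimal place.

PIP = Vt/C + R·V̇ + PEEP (constant-flow equation of motion).
Only the resistive term changes: ΔPIP = R × ΔV̇ = 26.5 × (0.9 − 1.1167) = 26.5 × -0.2167 = -5.743 cmH2O.
Original PIP = 540/30.9 + 26.5×1.1167 + 8 = 55.068 cmH2O; new PIP = 55.068 + (-5.743) = 49.325 cmH2O.

49.3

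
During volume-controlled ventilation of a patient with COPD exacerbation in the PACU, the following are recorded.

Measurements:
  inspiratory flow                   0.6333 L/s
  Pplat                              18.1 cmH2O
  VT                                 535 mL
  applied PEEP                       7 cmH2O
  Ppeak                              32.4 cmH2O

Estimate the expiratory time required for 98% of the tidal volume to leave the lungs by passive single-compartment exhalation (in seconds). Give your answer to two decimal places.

R = (PIP − Pplat)/V̇ = (32.4 − 18.1) / 0.6333 = 14.3/0.6333 = 22.58 cmH2O·s/L.
C = Vt/(Pplat − PEEP) = 535.0 / (18.1 − 7) = 535.0/11.1 = 48.198 mL/cmH2O.
τ = R × C = 22.58 × 0.0482 L/cmH2O = 1.088 s.
t = −τ·ln(1 − 0.98) = −1.088·ln(0.02) = 4.256 s.

4.26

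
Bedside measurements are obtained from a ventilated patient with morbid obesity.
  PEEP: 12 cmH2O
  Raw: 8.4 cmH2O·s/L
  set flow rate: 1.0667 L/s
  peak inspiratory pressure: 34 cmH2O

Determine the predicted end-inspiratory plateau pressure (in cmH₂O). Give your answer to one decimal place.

25.0

Pplat = PIP − Raw × flow = 34 − 8.4 × 1.0667 = 34 − 8.96 = 25.04 cmH2O.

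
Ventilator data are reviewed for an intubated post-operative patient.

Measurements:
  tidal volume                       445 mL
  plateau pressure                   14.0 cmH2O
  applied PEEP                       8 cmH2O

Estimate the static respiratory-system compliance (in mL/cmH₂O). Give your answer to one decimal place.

Cstat = Vt / (Pplat − PEEP) = 445 / (14.0 − 8) = 445 / 6.0 = 74.167 mL/cmH2O.

74.2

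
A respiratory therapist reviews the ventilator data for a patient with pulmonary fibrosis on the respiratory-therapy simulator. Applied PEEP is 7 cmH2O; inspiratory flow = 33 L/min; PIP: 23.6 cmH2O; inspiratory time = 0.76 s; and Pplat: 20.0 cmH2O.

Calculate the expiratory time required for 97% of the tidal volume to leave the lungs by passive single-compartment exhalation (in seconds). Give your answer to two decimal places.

0.74

Flow: 33 L/min ÷ 60 = 0.55 L/s.
Vt = flow × Ti = 0.55 L/s × 0.76 s × 1000 mL/L = 418.0 mL.
R = (PIP − Pplat)/V̇ = (23.6 − 20.0) / 0.55 = 3.6/0.55 = 6.545 cmH2O·s/L.
C = Vt/(Pplat − PEEP) = 418.0 / (20.0 − 7) = 418.0/13.0 = 32.154 mL/cmH2O.
τ = R × C = 6.545 × 0.03215 L/cmH2O = 0.2104 s.
t = −τ·ln(1 − 0.97) = −0.2104·ln(0.03) = 0.7378 s.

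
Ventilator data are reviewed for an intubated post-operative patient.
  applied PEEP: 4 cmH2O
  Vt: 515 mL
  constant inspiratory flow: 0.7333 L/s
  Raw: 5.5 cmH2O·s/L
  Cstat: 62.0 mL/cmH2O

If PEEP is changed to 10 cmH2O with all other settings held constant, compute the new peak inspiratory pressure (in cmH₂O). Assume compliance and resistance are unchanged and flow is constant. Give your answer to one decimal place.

22.3

PIP = Vt/C + R·V̇ + PEEP (constant-flow equation of motion).
Only the baseline term changes: ΔPIP = ΔPEEP = 10 − 4 = 6.0 cmH2O.
Original PIP = 515/62.0 + 5.5×0.7333 + 4 = 16.34 cmH2O; new PIP = 16.34 + (6.0) = 22.34 cmH2O.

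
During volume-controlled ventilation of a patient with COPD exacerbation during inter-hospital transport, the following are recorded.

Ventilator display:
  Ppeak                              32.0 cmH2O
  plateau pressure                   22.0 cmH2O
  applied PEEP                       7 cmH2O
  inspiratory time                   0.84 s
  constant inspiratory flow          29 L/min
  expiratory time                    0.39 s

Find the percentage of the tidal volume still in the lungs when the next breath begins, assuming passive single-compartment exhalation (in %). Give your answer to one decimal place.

49.8

Flow: 29 L/min ÷ 60 = 0.4833 L/s.
Vt = flow × Ti = 0.4833 L/s × 0.84 s × 1000 mL/L = 405.97 mL.
R = (PIP − Pplat)/V̇ = (32.0 − 22.0) / 0.4833 = 10.0/0.4833 = 20.691 cmH2O·s/L.
C = Vt/(Pplat − PEEP) = 405.97 / (22.0 − 7) = 405.97/15.0 = 27.065 mL/cmH2O.
τ = R × C = 20.691 × 0.02707 L/cmH2O = 0.5601 s.
Fraction remaining at end-expiration = e^(−Te/τ) = e^(−0.39/0.5601) = 0.4984 → 49.84%.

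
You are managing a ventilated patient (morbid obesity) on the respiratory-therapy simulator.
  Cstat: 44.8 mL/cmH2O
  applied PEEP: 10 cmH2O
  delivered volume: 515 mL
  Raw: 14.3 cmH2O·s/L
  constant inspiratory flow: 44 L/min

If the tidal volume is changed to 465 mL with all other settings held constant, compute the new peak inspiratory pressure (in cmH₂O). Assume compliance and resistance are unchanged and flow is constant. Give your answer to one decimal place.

30.9

Flow: 44 L/min ÷ 60 = 0.7333 L/s.
PIP = Vt/C + R·V̇ + PEEP (constant-flow equation of motion).
Only the elastic term changes: ΔPIP = ΔVt / C = (465 − 515) / 44.8 = -1.116 cmH2O.
Original PIP = 515/44.8 + 14.3×0.7333 + 10 = 31.982 cmH2O; new PIP = 31.982 + (-1.116) = 30.866 cmH2O.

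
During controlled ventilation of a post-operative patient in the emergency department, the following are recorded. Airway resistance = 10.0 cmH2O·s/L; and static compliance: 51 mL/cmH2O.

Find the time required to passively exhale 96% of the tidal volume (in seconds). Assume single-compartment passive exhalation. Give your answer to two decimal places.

τ = R × C = 10.0 × 51 mL/cmH2O = 10.0 × 0.051 L/cmH2O = 0.51 s.
Exhaled fraction f = 1 − e^(−t/τ) → t = −τ·ln(1 − f) = −0.51·ln(0.04) = 1.642 s.

1.64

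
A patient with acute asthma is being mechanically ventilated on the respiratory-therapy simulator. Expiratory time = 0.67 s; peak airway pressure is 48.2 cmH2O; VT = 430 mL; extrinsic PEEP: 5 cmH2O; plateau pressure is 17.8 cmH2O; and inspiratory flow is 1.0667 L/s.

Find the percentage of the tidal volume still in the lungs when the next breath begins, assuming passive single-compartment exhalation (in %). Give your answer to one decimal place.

49.7

R = (PIP − Pplat)/V̇ = (48.2 − 17.8) / 1.0667 = 30.4/1.0667 = 28.499 cmH2O·s/L.
C = Vt/(Pplat − PEEP) = 430.0 / (17.8 − 5) = 430.0/12.8 = 33.594 mL/cmH2O.
τ = R × C = 28.499 × 0.03359 L/cmH2O = 0.9573 s.
Fraction remaining at end-expiration = e^(−Te/τ) = e^(−0.67/0.9573) = 0.4966 → 49.66%.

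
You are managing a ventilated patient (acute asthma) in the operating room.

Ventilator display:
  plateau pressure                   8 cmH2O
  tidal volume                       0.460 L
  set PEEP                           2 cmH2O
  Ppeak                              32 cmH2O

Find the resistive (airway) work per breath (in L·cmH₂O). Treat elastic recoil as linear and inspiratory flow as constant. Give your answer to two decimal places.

11.04

With constant inspiratory flow the resistive pressure is constant at PIP − Pplat = 32 − 8 = 24.0 cmH2O, so resistive work = 24.0 × 0.460 = 11.04 L·cmH2O.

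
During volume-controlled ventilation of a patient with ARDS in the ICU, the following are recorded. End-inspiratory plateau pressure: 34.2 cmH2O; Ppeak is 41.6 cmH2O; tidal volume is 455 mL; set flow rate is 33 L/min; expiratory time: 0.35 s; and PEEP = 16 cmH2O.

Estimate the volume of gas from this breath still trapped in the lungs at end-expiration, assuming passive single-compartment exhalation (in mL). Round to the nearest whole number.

161

Flow: 33 L/min ÷ 60 = 0.55 L/s.
R = (PIP − Pplat)/V̇ = (41.6 − 34.2) / 0.55 = 7.4/0.55 = 13.455 cmH2O·s/L.
C = Vt/(Pplat − PEEP) = 455.0 / (34.2 − 16) = 455.0/18.2 = 25.0 mL/cmH2O.
τ = R × C = 13.455 × 0.025 L/cmH2O = 0.3364 s.
Fraction remaining = e^(−Te/τ) = e^(−0.35/0.3364) = 0.3533.
Trapped volume = 455.0 × 0.3533 = 160.75 mL.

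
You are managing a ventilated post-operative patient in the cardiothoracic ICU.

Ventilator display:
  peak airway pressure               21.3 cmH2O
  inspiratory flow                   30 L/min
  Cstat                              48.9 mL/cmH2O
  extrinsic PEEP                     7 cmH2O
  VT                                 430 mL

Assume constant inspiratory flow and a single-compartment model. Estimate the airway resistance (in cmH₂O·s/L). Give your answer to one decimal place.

Flow: 30 L/min ÷ 60 = 0.5 L/s.
Equation of motion (constant flow): PIP = Vt/C + R·V̇ + PEEP.
R·V̇ = PIP − Vt/C − PEEP = 21.3 − 430/48.9 − 7 = 21.3 − 8.793 − 7 = 5.507 cmH2O.
R = 5.507 / 0.5 = 11.014 cmH2O·s/L.

11.0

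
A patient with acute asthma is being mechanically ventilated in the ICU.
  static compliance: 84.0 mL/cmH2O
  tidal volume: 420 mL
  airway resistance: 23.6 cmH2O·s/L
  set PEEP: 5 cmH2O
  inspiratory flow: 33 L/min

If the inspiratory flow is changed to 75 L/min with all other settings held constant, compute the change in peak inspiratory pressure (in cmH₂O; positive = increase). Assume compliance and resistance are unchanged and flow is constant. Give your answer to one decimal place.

Flow: 33 L/min ÷ 60 = 0.55 L/s.
New flow: 75 L/min ÷ 60 = 1.25 L/s.
PIP = Vt/C + R·V̇ + PEEP (constant-flow equation of motion).
Only the resistive term changes: ΔPIP = R × ΔV̇ = 23.6 × (1.25 − 0.55) = 23.6 × 0.7 = 16.52 cmH2O.

16.5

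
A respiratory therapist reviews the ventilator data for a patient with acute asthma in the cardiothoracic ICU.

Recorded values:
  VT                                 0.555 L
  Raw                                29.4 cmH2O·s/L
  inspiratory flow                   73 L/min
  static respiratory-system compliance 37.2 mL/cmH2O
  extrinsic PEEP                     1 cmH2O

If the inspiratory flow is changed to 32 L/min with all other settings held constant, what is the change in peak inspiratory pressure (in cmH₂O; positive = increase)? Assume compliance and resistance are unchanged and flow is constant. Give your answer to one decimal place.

Flow: 73 L/min ÷ 60 = 1.2167 L/s.
New flow: 32 L/min ÷ 60 = 0.5333 L/s.
PIP = Vt/C + R·V̇ + PEEP (constant-flow equation of motion).
Only the resistive term changes: ΔPIP = R × ΔV̇ = 29.4 × (0.5333 − 1.2167) = 29.4 × -0.6834 = -20.092 cmH2O.

-20.1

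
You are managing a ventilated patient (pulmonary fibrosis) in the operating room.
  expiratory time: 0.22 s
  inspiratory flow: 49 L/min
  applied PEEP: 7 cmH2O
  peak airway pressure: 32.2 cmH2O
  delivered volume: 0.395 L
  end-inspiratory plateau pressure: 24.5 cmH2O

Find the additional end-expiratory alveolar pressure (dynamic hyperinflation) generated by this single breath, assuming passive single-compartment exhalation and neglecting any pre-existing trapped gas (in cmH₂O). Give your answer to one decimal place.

Flow: 49 L/min ÷ 60 = 0.8167 L/s.
R = (PIP − Pplat)/V̇ = (32.2 − 24.5) / 0.8167 = 7.7/0.8167 = 9.428 cmH2O·s/L.
C = Vt/(Pplat − PEEP) = 395.0 / (24.5 − 7) = 395.0/17.5 = 22.571 mL/cmH2O.
τ = R × C = 9.428 × 0.02257 L/cmH2O = 0.2128 s.
Fraction remaining = e^(−Te/τ) = e^(−0.22/0.2128) = 0.3556; trapped volume = 395.0 × 0.3556 = 140.46 mL.
Additional alveolar pressure from trapping ≈ V_trapped / C = 140.46 / 22.571 = 6.223 cmH2O.

6.2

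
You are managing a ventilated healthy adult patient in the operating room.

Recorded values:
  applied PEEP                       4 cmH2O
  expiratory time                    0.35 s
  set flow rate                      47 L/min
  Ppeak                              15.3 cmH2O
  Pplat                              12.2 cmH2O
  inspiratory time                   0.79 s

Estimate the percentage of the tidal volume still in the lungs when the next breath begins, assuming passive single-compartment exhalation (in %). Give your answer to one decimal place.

31.0

Flow: 47 L/min ÷ 60 = 0.7833 L/s.
Vt = flow × Ti = 0.7833 L/s × 0.79 s × 1000 mL/L = 618.81 mL.
R = (PIP − Pplat)/V̇ = (15.3 − 12.2) / 0.7833 = 3.1/0.7833 = 3.958 cmH2O·s/L.
C = Vt/(Pplat − PEEP) = 618.81 / (12.2 − 4) = 618.81/8.2 = 75.465 mL/cmH2O.
τ = R × C = 3.958 × 0.07547 L/cmH2O = 0.2987 s.
Fraction remaining at end-expiration = e^(−Te/τ) = e^(−0.35/0.2987) = 0.3098 → 30.98%.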